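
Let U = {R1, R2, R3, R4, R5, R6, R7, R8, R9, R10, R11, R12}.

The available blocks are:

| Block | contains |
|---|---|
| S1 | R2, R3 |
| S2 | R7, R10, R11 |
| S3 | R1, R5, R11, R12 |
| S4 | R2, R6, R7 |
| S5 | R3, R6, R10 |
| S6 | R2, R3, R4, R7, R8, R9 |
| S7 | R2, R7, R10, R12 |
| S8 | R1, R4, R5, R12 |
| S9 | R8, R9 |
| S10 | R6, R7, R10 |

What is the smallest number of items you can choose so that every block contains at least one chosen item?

H = {R3, R7, R9, R12} meets every block (each contains at least one member of H), and |H| = 4.
The blocks S1, S2, S8, S9 are pairwise disjoint, so any hitting set needs a separate item for each — at least 4. Hence 4 is optimal.

4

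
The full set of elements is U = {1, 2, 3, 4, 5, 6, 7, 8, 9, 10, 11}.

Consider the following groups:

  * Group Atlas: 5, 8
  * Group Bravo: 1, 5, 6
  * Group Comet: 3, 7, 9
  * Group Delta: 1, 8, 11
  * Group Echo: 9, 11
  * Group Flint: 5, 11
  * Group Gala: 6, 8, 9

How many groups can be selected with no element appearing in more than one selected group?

2

Bravo, Echo are pairwise disjoint (Bravo={1,5,6}; Echo={9,11}).
Every remaining group overlaps one of these, and no 3 of the listed groups are pairwise disjoint, so 2 is the maximum.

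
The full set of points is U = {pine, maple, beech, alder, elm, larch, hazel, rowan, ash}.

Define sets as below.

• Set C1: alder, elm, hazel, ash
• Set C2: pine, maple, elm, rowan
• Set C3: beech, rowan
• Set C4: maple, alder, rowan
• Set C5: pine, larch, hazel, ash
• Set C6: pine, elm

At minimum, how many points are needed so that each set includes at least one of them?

3

Take H = {elm, larch, rowan}. Each listed set contains at least one of these, so H is a hitting set of size 3.
No choice of 2 points meets every set, so 3 is the minimum.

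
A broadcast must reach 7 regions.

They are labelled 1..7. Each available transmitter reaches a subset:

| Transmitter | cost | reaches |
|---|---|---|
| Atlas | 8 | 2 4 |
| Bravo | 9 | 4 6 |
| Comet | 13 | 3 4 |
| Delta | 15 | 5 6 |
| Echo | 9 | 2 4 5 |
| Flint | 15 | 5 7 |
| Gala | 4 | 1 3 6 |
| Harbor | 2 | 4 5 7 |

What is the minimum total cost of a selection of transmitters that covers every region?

Atlas, Gala, Harbor together cover every region (Atlas ∪ Gala ∪ Harbor = {1, 2, 3, 4, 5, 6, 7}); total cost 8 + 4 + 2 = 14.
No covering selection has total cost below 14.

14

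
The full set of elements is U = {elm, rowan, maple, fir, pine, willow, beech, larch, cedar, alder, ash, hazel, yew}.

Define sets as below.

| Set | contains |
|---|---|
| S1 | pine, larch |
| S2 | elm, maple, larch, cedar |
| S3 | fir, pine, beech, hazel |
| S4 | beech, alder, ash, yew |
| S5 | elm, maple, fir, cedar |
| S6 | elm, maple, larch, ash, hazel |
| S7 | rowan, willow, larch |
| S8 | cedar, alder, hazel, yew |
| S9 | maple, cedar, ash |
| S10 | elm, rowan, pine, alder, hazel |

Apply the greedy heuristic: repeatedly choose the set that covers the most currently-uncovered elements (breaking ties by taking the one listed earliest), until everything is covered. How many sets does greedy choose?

Greedy: pick S6 (covers 5 new) → pick S3 (covers 3 new) → pick S8 (covers 3 new) → pick S7 (covers 2 new). Total picks: 4.

4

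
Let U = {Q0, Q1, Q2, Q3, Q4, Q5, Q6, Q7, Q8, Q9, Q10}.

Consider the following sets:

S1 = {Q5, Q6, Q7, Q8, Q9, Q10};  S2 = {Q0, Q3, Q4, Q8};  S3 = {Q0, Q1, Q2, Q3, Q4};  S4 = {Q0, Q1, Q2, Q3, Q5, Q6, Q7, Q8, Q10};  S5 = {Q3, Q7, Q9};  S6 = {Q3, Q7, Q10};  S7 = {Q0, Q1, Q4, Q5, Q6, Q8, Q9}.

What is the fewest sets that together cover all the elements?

S4 and S7 together: S4 ∪ S7 = {Q0, Q1, Q2, Q3, Q4, Q5, Q6, Q7, Q8, Q9, Q10} — every element is covered.
No single set has all 11 elements (the largest, S4, has 9), so 2 is optimal.

2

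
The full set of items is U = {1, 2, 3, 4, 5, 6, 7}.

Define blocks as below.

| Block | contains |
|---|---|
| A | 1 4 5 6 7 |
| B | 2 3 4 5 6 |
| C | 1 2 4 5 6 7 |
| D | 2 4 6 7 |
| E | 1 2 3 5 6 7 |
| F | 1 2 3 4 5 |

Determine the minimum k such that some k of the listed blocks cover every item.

2

A and E together: A ∪ E = {1, 2, 3, 4, 5, 6, 7} — every item is covered.
No single block has all 7 items (the largest, C, has 6), so 2 is optimal.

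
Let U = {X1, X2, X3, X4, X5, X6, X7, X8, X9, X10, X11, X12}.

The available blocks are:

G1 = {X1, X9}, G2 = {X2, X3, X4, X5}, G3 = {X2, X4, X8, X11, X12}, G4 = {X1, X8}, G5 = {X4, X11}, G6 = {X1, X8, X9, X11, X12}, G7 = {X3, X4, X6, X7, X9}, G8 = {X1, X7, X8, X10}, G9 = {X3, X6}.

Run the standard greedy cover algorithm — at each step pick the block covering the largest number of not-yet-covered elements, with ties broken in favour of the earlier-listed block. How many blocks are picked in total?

4

Greedy: pick G3 (covers 5 new) → pick G7 (covers 4 new) → pick G8 (covers 2 new) → pick G2 (covers 1 new). Total picks: 4.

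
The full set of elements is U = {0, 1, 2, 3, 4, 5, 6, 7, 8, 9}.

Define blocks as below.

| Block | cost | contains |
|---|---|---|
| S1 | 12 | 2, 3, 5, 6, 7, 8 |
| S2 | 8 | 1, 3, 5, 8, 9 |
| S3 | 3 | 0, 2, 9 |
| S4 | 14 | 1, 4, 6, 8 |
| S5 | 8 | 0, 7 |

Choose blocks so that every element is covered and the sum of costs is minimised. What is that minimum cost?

S1, S3, S4 together cover every element (S1 ∪ S3 ∪ S4 = {0, 1, 2, 3, 4, 5, 6, 7, 8, 9}); total cost 12 + 3 + 14 = 29.
The greedy pick S3, S2, S1, S4 costs 37; no covering selection beats 29.

29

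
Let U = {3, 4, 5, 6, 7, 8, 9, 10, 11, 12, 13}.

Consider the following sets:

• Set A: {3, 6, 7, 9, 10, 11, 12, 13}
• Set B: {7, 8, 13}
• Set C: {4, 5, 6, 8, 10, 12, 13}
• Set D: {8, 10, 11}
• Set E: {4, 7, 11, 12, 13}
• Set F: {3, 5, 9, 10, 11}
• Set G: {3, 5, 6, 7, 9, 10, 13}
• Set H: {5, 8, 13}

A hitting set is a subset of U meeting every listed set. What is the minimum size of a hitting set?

Take T = {11, 13}. Each listed set contains at least one of these, so T is a hitting set of size 2.
The sets B, F are pairwise disjoint, so any hitting set needs a separate element for each — at least 2. Hence 2 is optimal.

2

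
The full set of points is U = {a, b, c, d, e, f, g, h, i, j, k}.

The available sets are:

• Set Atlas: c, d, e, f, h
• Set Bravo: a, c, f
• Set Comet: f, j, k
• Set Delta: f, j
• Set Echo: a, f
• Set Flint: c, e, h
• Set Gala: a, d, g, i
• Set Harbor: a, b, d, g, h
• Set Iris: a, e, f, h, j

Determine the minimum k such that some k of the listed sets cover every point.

Atlas, Comet, Gala, and Harbor cover everything between them: the union {a, b, c, d, e, f, g, h, i, j, k} is all of U.
No 3 of the 9 sets cover everything (all 84 combinations miss at least one point), so 4 is optimal.

4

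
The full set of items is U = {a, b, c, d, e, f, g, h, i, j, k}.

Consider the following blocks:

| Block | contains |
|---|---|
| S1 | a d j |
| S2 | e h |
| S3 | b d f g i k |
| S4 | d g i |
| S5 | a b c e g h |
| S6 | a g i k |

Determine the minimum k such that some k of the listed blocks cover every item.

3

S1 and S3 and S5 together: S1 ∪ S3 ∪ S5 = {a, b, c, d, e, f, g, h, i, j, k} — every item is covered.
Only S5 contains c, so S5 is forced; the remaining 5 items need at least 2 more blocks (each remaining block adds at most 4) — so at least 3 blocks are needed, and 3 is optimal.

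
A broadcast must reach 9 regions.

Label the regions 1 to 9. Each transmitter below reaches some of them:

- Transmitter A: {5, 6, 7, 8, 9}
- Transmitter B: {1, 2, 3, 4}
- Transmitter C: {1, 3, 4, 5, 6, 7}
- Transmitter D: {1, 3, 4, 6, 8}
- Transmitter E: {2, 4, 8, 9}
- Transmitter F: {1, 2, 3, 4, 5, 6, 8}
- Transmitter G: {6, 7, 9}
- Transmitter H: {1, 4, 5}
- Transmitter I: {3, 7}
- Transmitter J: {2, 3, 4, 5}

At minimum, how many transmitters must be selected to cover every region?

2

Take {C, E}. Their union is {1, 2, 3, 4, 5, 6, 7, 8, 9}, which is all 9 regions.
No single transmitter has all 9 regions (the largest, F, has 7), so 2 is optimal.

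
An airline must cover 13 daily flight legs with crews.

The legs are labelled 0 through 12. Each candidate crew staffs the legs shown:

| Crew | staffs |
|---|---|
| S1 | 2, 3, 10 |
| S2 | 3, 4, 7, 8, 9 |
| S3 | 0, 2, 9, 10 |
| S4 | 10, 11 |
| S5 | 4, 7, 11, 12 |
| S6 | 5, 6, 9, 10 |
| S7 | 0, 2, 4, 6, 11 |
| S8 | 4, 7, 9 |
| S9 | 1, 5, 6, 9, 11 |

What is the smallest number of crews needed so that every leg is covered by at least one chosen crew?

4

S2 and S3 and S5 and S9 together: S2 ∪ S3 ∪ S5 ∪ S9 = {0, 1, 2, 3, 4, 5, 6, 7, 8, 9, 10, 11, 12} — every leg is covered.
Only S5 contains 12, so S5 is forced; the remaining 9 legs need at least 3 more crews (each remaining crew adds at most 4) — so at least 4 crews are needed, and 4 is optimal.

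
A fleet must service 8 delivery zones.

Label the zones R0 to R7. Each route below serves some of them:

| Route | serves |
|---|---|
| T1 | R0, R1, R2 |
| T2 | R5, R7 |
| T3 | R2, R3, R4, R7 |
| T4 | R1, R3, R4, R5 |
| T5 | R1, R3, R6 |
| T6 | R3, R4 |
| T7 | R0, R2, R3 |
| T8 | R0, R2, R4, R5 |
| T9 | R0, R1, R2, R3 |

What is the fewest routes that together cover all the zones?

3

Take {T2, T5, T8}. Their union is {R0, R1, R2, R3, R4, R5, R6, R7}, which is all 8 zones.
Only T5 contains R6, so T5 is forced; the remaining 5 zones need at least 2 more routes (each remaining route adds at most 4) — so at least 3 routes are needed, and 3 is optimal.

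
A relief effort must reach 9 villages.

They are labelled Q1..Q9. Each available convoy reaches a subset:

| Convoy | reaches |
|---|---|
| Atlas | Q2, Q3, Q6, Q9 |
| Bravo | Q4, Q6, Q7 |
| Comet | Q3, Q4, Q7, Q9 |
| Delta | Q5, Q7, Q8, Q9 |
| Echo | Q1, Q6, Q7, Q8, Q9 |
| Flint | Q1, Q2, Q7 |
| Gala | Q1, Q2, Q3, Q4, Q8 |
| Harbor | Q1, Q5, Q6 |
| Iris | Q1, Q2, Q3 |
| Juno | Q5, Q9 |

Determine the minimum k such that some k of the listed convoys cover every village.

Take {Delta, Gala, Harbor}. Their union is {Q1, Q2, Q3, Q4, Q5, Q6, Q7, Q8, Q9}, which is all 9 villages.
No 2 of the 10 convoys cover everything (all 45 combinations miss at least one village), so 3 is optimal.

3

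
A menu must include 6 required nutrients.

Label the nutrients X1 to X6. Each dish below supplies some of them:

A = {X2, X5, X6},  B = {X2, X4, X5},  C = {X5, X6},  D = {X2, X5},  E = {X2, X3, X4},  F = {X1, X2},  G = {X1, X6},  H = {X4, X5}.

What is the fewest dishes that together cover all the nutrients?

A and E and F together: A ∪ E ∪ F = {X1, X2, X3, X4, X5, X6} — every nutrient is covered.
Only E contains X3, so E is forced; the remaining 3 nutrients need at least 2 more dishes (each remaining dish adds at most 2) — so at least 3 dishes are needed, and 3 is optimal.

3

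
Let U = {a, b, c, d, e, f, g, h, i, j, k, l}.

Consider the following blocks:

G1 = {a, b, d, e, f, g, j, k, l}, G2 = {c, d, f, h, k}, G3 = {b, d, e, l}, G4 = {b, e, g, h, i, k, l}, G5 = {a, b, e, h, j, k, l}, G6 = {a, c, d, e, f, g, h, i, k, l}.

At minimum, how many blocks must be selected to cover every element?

G5 and G6 together: G5 ∪ G6 = {a, b, c, d, e, f, g, h, i, j, k, l} — every element is covered.
No single block has all 12 elements (the largest, G6, has 10), so 2 is optimal.

2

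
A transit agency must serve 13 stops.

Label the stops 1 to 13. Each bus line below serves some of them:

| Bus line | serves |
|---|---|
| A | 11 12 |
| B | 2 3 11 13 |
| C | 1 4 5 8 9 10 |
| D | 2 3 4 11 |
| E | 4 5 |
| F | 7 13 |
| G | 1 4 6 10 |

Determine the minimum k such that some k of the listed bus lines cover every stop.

A and B and C and F and G together: A ∪ B ∪ C ∪ F ∪ G = {1, 2, 3, 4, 5, 6, 7, 8, 9, 10, 11, 12, 13} — every stop is covered.
No 4 of the 7 bus lines cover everything (all 35 combinations miss at least one stop), so 5 is optimal.

5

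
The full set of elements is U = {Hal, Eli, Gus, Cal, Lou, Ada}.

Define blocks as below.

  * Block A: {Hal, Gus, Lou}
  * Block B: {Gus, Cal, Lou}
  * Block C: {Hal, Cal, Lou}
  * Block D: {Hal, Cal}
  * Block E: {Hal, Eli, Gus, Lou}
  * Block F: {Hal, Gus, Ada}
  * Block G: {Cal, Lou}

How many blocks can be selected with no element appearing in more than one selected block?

F, G are pairwise disjoint (F={Hal,Gus,Ada}; G={Cal,Lou}).
Every remaining block overlaps one of these, and no 3 of the listed blocks are pairwise disjoint, so 2 is the maximum.

2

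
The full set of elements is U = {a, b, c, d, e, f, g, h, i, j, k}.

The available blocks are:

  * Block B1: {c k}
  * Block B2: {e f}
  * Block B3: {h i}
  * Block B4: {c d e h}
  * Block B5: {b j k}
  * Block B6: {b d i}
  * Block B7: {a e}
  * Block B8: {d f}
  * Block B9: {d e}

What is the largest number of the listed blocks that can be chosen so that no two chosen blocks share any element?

4

B3, B5, B7, B8 are pairwise disjoint (B3={h,i}; B5={b,j,k}; B7={a,e}; B8={d,f}).
Every remaining block overlaps one of these, and no 5 of the listed blocks are pairwise disjoint, so 4 is the maximum.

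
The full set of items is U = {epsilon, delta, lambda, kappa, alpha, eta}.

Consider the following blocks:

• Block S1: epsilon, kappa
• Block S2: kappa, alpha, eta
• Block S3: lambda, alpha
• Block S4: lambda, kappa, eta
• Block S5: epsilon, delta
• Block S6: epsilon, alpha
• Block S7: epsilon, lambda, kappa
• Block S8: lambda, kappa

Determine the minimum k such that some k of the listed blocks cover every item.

3

S4 and S5 and S6 together: S4 ∪ S5 ∪ S6 = {epsilon, delta, lambda, kappa, alpha, eta} — every item is covered.
Only S5 contains delta, so S5 is forced; the remaining 4 items need at least 2 more blocks (each remaining block adds at most 3) — so at least 3 blocks are needed, and 3 is optimal.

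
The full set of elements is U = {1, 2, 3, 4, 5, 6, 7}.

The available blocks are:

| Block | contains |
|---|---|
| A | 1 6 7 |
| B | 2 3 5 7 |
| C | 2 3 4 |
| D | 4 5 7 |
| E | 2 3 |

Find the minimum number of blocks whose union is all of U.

A and D and E together: A ∪ D ∪ E = {1, 2, 3, 4, 5, 6, 7} — every element is covered.
Only A contains 1, so A is forced; the remaining 4 elements need at least 2 more blocks (each remaining block adds at most 3) — so at least 3 blocks are needed, and 3 is optimal.

3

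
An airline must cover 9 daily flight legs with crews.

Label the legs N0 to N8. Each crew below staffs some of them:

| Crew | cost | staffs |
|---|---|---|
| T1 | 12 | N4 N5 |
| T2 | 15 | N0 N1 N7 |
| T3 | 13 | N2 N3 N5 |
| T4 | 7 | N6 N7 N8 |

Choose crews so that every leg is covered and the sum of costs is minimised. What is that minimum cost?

47

T1, T2, T3, T4 together cover every leg (T1 ∪ T2 ∪ T3 ∪ T4 = {N0, N1, N2, N3, N4, N5, N6, N7, N8}); total cost 12 + 15 + 13 + 7 = 47.
No covering selection has total cost below 47.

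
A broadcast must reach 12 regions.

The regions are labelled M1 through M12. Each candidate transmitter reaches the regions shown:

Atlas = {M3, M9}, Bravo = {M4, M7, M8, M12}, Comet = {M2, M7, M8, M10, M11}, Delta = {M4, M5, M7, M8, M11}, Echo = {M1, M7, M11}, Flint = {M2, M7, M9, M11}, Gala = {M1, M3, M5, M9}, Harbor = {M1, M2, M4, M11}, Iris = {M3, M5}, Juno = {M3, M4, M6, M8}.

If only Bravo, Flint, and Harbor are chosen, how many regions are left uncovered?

4

Union of Bravo, Flint, Harbor = {M1, M2, M4, M7, M8, M9, M11, M12}.
Not covered: M3, M5, M6, M10 — 4 regions.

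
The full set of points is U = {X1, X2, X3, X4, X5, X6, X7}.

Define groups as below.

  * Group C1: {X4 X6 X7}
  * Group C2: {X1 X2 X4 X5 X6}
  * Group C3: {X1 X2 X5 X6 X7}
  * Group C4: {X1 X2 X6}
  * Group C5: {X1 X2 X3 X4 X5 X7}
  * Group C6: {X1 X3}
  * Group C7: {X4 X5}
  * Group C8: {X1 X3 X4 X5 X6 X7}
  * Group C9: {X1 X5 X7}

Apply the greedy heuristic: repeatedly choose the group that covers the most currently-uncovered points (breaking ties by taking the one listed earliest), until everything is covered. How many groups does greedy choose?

2

Greedy: pick C5 (covers 6 new) → pick C1 (covers 1 new). Total picks: 2.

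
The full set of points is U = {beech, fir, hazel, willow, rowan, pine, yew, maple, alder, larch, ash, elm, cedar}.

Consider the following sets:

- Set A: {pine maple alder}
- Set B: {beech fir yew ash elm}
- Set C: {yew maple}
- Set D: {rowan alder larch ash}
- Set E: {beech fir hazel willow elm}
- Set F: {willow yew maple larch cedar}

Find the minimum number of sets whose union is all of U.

Take {A, D, E, F}. Their union is {beech, fir, hazel, willow, rowan, pine, yew, maple, alder, larch, ash, elm, cedar}, which is all 13 points.
No 3 of the 6 sets cover everything (all 20 combinations miss at least one point), so 4 is optimal.

4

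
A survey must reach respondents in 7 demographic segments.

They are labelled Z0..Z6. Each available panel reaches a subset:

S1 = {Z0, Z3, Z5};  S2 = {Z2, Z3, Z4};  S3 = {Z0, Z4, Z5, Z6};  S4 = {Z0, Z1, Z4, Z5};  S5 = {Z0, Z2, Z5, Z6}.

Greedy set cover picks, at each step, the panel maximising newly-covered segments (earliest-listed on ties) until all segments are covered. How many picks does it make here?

3

Greedy: pick S3 (covers 4 new) → pick S2 (covers 2 new) → pick S4 (covers 1 new). Total picks: 3.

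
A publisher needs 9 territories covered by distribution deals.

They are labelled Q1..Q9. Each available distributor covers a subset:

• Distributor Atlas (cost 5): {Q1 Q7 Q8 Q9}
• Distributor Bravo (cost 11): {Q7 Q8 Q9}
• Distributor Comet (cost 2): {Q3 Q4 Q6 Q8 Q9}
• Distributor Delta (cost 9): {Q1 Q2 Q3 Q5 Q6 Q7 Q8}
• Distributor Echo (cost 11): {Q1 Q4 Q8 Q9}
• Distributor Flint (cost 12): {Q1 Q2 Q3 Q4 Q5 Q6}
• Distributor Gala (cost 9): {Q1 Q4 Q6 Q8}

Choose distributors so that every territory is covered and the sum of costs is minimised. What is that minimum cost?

Comet, Delta together cover every territory (Comet ∪ Delta = {Q1, Q2, Q3, Q4, Q5, Q6, Q7, Q8, Q9}); total cost 2 + 9 = 11.
No covering selection has total cost below 11.

11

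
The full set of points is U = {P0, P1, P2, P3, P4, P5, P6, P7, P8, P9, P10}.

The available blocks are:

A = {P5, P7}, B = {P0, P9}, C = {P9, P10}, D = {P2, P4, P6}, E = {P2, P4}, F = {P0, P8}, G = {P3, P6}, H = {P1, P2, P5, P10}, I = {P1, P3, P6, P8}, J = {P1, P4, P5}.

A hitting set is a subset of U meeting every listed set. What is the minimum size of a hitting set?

5

Take T = {P0, P3, P4, P5, P10}. Each listed block contains at least one of these, so T is a hitting set of size 5.
The blocks A, C, E, F, G are pairwise disjoint, so any hitting set needs a separate point for each — at least 5. Hence 5 is optimal.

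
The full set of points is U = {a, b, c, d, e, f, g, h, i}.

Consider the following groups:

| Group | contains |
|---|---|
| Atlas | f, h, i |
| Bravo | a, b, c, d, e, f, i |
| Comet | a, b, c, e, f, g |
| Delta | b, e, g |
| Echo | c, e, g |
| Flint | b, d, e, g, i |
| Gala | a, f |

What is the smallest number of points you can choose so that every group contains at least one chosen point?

2

Take T = {f, g}. Each listed group contains at least one of these, so T is a hitting set of size 2.
The groups Flint, Gala are pairwise disjoint, so any hitting set needs a separate point for each — at least 2. Hence 2 is optimal.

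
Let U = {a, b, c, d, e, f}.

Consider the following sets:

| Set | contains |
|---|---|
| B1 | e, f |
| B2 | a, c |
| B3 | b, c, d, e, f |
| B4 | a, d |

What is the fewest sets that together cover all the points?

Take {B3, B4}. Their union is {a, b, c, d, e, f}, which is all 6 points.
No single set has all 6 points (the largest, B3, has 5), so 2 is optimal.

2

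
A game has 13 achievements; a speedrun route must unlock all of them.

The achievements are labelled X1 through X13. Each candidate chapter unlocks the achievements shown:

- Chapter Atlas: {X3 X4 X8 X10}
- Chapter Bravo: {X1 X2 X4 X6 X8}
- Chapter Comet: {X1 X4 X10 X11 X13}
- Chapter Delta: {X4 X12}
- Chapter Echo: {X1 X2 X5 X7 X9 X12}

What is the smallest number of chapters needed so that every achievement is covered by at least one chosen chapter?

Atlas and Bravo and Comet and Echo together: Atlas ∪ Bravo ∪ Comet ∪ Echo = {X1, X2, X3, X4, X5, X6, X7, X8, X9, X10, X11, X12, X13} — every achievement is covered.
No 3 of the 5 chapters cover everything (all 10 combinations miss at least one achievement), so 4 is optimal.

4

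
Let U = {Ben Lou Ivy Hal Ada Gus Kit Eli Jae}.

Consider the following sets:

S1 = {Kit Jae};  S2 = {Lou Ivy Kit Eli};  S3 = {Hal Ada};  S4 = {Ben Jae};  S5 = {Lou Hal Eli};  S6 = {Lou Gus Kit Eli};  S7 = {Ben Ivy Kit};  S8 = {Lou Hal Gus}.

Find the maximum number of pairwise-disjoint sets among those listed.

S3, S4, S6 are pairwise disjoint (S3={Hal,Ada}; S4={Ben,Jae}; S6={Lou,Gus,Kit,Eli}).
Every remaining set overlaps one of these, and no 4 of the listed sets are pairwise disjoint, so 3 is the maximum.

3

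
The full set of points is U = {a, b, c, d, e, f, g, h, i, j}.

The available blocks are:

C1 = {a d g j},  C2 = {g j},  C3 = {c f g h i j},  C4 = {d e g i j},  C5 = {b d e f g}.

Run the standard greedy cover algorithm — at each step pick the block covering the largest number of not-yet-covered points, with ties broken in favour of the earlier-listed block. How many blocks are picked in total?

3

Greedy: pick C3 (covers 6 new) → pick C5 (covers 3 new) → pick C1 (covers 1 new). Total picks: 3.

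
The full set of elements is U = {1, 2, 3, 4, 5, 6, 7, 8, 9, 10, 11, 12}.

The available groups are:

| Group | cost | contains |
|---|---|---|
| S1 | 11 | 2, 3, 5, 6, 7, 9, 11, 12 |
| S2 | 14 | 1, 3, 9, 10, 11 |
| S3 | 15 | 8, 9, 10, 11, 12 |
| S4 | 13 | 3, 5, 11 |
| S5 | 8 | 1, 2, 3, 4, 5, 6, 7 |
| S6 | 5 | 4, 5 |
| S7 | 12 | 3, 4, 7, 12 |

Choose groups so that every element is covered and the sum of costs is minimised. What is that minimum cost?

23

S3, S5 together cover every element (S3 ∪ S5 = {1, 2, 3, 4, 5, 6, 7, 8, 9, 10, 11, 12}); total cost 15 + 8 = 23.
No covering selection has total cost below 23.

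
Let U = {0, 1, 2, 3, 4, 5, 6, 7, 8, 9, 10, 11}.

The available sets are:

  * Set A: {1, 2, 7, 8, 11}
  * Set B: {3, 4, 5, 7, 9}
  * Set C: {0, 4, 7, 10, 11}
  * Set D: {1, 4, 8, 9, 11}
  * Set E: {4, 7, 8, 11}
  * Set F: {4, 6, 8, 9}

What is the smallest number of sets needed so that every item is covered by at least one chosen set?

A, B, C, and F cover everything between them: the union {0, 1, 2, 3, 4, 5, 6, 7, 8, 9, 10, 11} is all of U.
Only C contains 0, so C is forced; the remaining 7 items need at least 3 more sets (each remaining set adds at most 3) — so at least 4 sets are needed, and 4 is optimal.

4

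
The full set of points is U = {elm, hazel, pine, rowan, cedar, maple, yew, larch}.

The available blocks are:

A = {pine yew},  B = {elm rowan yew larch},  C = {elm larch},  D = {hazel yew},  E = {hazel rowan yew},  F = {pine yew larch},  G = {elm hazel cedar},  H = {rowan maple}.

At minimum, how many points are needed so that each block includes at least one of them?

3

The 3 points {elm, maple, yew} hit every block.
The blocks F, G, H are pairwise disjoint, so any hitting set needs a separate point for each — at least 3. Hence 3 is optimal.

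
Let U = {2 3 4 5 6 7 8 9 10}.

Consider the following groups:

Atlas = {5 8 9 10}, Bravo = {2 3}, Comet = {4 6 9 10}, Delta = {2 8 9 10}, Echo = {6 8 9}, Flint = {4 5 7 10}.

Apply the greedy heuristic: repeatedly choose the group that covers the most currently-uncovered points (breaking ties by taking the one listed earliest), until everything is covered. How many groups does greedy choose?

4

Greedy: pick Atlas (covers 4 new) → pick Bravo (covers 2 new) → pick Comet (covers 2 new) → pick Flint (covers 1 new). Total picks: 4.
(The true minimum cover uses only 3 groups, so greedy is not optimal here.)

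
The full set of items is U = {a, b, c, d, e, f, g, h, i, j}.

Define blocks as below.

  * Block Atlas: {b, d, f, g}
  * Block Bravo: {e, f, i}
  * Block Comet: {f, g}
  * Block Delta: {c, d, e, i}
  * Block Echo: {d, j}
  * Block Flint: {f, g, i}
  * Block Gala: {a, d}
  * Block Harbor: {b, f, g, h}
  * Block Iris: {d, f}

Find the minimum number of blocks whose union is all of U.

4

Delta, Echo, Gala, and Harbor cover everything between them: the union {a, b, c, d, e, f, g, h, i, j} is all of U.
No 3 of the 9 blocks cover everything (all 84 combinations miss at least one item), so 4 is optimal.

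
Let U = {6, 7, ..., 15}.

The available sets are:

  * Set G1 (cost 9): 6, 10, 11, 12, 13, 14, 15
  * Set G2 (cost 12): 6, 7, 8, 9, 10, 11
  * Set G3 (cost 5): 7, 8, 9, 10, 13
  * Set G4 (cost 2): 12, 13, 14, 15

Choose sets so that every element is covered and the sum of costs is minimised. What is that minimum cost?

G1, G3 together cover every element (G1 ∪ G3 = {6, 7, 8, 9, 10, 11, 12, 13, 14, 15}); total cost 9 + 5 = 14.
The greedy pick G4, G3, G1 costs 16; no covering selection beats 14.

14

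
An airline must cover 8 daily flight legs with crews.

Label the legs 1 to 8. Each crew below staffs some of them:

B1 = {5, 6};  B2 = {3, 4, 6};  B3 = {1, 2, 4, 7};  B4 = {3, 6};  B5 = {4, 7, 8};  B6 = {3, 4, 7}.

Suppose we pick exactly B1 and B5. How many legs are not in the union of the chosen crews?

Union of B1, B5 = {4, 5, 6, 7, 8}.
Not covered: 1, 2, 3 — 3 legs.

3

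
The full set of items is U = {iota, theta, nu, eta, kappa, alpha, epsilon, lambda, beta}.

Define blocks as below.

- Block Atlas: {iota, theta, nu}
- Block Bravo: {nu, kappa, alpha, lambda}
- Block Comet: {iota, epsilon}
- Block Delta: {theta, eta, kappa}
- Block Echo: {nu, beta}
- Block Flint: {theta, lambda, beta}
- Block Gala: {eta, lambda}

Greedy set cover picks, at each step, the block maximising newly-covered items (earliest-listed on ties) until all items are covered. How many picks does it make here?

Greedy: pick Bravo (covers 4 new) → pick Atlas (covers 2 new) → pick Comet (covers 1 new) → pick Delta (covers 1 new) → pick Echo (covers 1 new). Total picks: 5.
(The true minimum cover uses only 4 blocks, so greedy is not optimal here.)

5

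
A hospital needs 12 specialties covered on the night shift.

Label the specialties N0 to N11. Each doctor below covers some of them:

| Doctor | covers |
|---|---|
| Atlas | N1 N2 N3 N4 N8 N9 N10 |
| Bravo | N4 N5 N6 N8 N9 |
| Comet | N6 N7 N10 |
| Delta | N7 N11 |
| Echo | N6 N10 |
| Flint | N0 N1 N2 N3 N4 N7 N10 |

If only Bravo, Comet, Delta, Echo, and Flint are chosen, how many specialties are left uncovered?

0

Union of Bravo, Comet, Delta, Echo, Flint = {N0, N1, N2, N3, N4, N5, N6, N7, N8, N9, N10, N11} — that's every specialty, so 0 are uncovered.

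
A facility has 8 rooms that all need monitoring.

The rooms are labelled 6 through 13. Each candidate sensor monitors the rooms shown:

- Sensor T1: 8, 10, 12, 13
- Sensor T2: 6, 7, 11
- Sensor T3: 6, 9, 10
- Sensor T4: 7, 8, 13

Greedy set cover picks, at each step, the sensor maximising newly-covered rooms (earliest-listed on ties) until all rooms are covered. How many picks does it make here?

3

Greedy: pick T1 (covers 4 new) → pick T2 (covers 3 new) → pick T3 (covers 1 new). Total picks: 3.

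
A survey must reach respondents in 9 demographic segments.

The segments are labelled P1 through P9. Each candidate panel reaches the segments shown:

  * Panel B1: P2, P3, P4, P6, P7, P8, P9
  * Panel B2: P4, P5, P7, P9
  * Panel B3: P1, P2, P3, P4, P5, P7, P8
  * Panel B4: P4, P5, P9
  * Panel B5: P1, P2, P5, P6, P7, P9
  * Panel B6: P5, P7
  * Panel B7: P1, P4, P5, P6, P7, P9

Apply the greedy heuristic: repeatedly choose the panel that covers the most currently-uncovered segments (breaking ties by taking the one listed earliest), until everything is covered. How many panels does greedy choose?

Greedy: pick B1 (covers 7 new) → pick B3 (covers 2 new). Total picks: 2.

2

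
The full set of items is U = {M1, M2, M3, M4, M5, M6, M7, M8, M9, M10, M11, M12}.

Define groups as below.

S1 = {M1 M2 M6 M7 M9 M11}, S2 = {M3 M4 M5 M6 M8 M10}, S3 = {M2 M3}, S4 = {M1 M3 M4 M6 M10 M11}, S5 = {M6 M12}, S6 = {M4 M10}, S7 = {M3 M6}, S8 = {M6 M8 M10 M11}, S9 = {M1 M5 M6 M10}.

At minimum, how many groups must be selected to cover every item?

S1 and S2 and S5 together: S1 ∪ S2 ∪ S5 = {M1, M2, M3, M4, M5, M6, M7, M8, M9, M10, M11, M12} — every item is covered.
Only S1 contains M7, so S1 is forced; the remaining 6 items need at least 2 more groups (each remaining group adds at most 5) — so at least 3 groups are needed, and 3 is optimal.

3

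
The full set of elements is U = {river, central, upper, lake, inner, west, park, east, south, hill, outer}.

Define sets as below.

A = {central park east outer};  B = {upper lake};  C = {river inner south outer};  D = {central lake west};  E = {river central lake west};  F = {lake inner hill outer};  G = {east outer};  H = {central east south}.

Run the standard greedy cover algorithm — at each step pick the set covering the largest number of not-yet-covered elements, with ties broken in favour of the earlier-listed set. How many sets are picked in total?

Greedy: pick A (covers 4 new) → pick C (covers 3 new) → pick B (covers 2 new) → pick D (covers 1 new) → pick F (covers 1 new). Total picks: 5.

5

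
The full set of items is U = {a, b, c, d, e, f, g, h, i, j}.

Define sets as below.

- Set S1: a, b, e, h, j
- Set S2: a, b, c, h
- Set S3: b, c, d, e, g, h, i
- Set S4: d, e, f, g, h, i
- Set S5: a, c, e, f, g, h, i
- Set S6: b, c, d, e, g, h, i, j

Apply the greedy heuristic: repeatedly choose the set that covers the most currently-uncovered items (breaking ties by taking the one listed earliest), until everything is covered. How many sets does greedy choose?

Greedy: pick S6 (covers 8 new) → pick S5 (covers 2 new). Total picks: 2.

2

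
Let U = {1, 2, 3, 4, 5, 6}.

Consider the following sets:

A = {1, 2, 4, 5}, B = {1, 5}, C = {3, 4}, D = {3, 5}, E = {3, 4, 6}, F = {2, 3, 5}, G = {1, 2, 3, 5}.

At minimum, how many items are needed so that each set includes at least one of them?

2

The 2 items {1, 3} hit every set.
The sets B, C are pairwise disjoint, so any hitting set needs a separate item for each — at least 2. Hence 2 is optimal.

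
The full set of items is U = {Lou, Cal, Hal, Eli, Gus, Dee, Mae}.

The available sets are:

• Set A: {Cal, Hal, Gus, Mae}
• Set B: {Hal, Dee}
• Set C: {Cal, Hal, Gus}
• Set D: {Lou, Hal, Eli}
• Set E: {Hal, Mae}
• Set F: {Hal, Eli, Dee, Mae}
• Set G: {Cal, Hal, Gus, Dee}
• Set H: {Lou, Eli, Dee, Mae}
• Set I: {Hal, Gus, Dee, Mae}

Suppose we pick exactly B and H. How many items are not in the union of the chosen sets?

2

Union of B, H = {Lou, Hal, Eli, Dee, Mae}.
Not covered: Cal, Gus — 2 items.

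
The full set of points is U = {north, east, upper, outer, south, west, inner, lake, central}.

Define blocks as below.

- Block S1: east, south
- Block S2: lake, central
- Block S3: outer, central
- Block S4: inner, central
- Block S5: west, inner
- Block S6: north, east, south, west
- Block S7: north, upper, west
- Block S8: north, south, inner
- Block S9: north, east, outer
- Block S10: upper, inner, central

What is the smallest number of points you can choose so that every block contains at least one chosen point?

4

Take H = {north, south, inner, central}. Each listed block contains at least one of these, so H is a hitting set of size 4.
No choice of 3 points meets every block, so 4 is the minimum.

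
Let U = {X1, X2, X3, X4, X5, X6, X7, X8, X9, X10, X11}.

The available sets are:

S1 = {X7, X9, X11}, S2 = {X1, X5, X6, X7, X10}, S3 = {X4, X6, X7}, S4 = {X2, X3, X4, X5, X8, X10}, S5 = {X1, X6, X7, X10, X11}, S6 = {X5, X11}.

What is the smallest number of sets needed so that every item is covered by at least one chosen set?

3

S1 and S4 and S5 together: S1 ∪ S4 ∪ S5 = {X1, X2, X3, X4, X5, X6, X7, X8, X9, X10, X11} — every item is covered.
Only S4 contains X2, so S4 is forced; the remaining 5 items need at least 2 more sets (each remaining set adds at most 4) — so at least 3 sets are needed, and 3 is optimal.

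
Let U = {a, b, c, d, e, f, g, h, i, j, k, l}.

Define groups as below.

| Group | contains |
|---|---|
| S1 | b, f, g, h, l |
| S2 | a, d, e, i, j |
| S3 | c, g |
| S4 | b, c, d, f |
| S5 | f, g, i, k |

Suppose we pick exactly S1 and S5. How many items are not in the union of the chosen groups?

5

Union of S1, S5 = {b, f, g, h, i, k, l}.
Not covered: a, c, d, e, j — 5 items.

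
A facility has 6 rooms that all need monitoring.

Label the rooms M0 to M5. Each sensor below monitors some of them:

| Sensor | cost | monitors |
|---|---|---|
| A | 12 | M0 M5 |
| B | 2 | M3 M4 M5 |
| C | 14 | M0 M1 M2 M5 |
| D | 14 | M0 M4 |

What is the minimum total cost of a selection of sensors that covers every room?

16

B, C together cover every room (B ∪ C = {M0, M1, M2, M3, M4, M5}); total cost 2 + 14 = 16.
No covering selection has total cost below 16.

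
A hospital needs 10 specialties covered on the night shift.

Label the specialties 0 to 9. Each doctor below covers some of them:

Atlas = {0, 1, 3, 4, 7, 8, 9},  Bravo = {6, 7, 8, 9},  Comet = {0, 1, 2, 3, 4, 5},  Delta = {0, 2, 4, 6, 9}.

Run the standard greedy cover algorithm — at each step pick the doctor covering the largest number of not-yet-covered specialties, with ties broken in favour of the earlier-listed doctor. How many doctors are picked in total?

3

Greedy: pick Atlas (covers 7 new) → pick Comet (covers 2 new) → pick Bravo (covers 1 new). Total picks: 3.
(The true minimum cover uses only 2 doctors, so greedy is not optimal here.)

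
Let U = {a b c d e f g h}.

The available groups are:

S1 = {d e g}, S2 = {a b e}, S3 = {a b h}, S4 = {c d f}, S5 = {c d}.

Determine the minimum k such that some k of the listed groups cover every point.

3

Take {S1, S3, S4}. Their union is {a, b, c, d, e, f, g, h}, which is all 8 points.
Each group has at most 3 points, and 2·3 = 6 < 8 — so at least 3 groups are needed, and 3 is optimal.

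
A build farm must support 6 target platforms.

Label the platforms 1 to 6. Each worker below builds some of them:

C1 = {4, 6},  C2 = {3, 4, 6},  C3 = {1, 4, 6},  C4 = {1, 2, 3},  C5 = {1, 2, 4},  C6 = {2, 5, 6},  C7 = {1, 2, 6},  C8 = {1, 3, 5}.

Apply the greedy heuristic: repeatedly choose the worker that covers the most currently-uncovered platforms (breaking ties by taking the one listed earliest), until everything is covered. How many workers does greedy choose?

3

Greedy: pick C2 (covers 3 new) → pick C4 (covers 2 new) → pick C6 (covers 1 new). Total picks: 3.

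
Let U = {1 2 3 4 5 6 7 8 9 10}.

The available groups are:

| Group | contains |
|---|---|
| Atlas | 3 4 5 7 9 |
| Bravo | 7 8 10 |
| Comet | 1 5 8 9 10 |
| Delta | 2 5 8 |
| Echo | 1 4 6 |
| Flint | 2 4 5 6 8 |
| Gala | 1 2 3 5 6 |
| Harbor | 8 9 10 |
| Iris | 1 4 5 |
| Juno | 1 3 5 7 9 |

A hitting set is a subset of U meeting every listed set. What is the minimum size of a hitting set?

3

H = {1, 3, 8} meets every group (each contains at least one member of H), and |H| = 3.
No choice of 2 points meets every group, so 3 is the minimum.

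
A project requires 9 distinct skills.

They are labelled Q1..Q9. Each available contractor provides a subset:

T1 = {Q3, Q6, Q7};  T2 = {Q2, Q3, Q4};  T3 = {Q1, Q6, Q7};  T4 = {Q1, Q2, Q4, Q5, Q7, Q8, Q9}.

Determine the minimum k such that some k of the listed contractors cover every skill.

2

Take {T1, T4}. Their union is {Q1, Q2, Q3, Q4, Q5, Q6, Q7, Q8, Q9}, which is all 9 skills.
No single contractor has all 9 skills (the largest, T4, has 7), so 2 is optimal.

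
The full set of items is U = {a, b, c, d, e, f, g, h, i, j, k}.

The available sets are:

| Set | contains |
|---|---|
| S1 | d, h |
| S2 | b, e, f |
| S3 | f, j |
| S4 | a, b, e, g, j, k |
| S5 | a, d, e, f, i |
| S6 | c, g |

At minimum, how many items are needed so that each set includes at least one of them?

3

Take T = {d, f, g}. Each listed set contains at least one of these, so T is a hitting set of size 3.
The sets S1, S3, S6 are pairwise disjoint, so any hitting set needs a separate item for each — at least 3. Hence 3 is optimal.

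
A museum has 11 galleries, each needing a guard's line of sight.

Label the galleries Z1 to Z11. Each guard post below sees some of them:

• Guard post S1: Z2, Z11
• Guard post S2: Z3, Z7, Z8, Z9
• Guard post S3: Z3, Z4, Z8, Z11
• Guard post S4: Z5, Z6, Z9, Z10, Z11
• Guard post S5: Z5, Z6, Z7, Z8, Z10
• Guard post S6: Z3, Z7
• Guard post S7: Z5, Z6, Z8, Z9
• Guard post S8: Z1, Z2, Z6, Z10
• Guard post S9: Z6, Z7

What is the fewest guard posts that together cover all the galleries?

4

S2 and S3 and S7 and S8 together: S2 ∪ S3 ∪ S7 ∪ S8 = {Z1, Z2, Z3, Z4, Z5, Z6, Z7, Z8, Z9, Z10, Z11} — every gallery is covered.
No 3 of the 9 guard posts cover everything (all 84 combinations miss at least one gallery), so 4 is optimal.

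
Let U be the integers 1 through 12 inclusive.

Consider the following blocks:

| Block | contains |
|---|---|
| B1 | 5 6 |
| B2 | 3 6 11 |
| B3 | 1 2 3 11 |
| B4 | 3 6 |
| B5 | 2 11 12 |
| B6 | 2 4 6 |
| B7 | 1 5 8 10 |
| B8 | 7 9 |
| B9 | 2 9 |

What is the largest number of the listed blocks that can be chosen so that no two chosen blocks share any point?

4

B4, B5, B7, B8 are pairwise disjoint (B4={3,6}; B5={2,11,12}; B7={1,5,8,10}; B8={7,9}).
Every remaining block overlaps one of these, and no 5 of the listed blocks are pairwise disjoint, so 4 is the maximum.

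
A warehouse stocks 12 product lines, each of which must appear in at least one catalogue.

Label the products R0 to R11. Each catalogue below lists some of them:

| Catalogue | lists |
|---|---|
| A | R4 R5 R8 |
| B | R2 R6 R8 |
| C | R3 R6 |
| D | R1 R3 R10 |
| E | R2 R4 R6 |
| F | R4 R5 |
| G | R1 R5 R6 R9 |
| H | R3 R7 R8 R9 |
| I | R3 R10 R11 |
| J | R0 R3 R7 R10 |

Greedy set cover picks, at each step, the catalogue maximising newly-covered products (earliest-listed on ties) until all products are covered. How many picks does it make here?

Greedy: pick G (covers 4 new) → pick J (covers 4 new) → pick A (covers 2 new) → pick B (covers 1 new) → pick I (covers 1 new). Total picks: 5.

5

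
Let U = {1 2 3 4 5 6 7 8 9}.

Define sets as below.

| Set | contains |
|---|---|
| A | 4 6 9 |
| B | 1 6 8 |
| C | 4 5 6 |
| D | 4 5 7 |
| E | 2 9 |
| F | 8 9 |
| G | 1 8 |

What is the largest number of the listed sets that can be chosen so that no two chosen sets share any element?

3

B, D, E are pairwise disjoint (B={1,6,8}; D={4,5,7}; E={2,9}).
Every remaining set overlaps one of these, and no 4 of the listed sets are pairwise disjoint, so 3 is the maximum.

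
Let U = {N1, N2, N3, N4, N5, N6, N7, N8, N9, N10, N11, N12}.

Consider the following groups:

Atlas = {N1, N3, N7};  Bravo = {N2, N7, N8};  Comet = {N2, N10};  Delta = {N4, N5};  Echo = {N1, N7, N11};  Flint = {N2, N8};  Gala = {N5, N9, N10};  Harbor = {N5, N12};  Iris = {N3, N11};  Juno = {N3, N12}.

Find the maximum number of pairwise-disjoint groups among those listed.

Delta, Echo, Flint, Juno are pairwise disjoint (Delta={N4,N5}; Echo={N1,N7,N11}; Flint={N2,N8}; Juno={N3,N12}).
Every remaining group overlaps one of these, and no 5 of the listed groups are pairwise disjoint, so 4 is the maximum.

4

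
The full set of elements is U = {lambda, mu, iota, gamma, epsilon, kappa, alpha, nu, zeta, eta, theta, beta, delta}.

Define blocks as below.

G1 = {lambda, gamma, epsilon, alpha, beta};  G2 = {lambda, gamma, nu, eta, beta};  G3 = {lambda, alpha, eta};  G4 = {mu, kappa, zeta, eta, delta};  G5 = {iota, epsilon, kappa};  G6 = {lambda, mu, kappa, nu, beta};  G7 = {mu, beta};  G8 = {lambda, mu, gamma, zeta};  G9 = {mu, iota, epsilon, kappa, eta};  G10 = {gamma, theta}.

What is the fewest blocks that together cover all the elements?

G3, G4, G5, G6, and G10 cover everything between them: the union {lambda, mu, iota, gamma, epsilon, kappa, alpha, nu, zeta, eta, theta, beta, delta} is all of U.
No 4 of the 10 blocks cover everything (all 210 combinations miss at least one element), so 5 is optimal.

5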